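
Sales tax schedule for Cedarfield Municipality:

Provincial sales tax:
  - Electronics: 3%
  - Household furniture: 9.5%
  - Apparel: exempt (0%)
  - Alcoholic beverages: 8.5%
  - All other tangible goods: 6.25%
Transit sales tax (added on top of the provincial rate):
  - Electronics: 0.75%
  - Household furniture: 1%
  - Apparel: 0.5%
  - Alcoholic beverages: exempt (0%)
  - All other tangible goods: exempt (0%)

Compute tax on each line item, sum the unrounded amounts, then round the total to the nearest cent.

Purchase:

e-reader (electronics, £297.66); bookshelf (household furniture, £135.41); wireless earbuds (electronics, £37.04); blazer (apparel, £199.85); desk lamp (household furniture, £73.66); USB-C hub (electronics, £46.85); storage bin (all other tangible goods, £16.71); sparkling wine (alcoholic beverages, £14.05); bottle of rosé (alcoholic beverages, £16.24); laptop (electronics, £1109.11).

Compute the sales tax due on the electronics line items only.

£55.90

E-reader £297.66: electronics → 3% + 0.75% transit = 3.75% → £11.16225
Wireless earbuds £37.04: electronics → 3% + 0.75% transit = 3.75% → £1.389
USB-C hub £46.85: electronics → 3% + 0.75% transit = 3.75% → £1.756875
Laptop £1109.11: electronics → 3% + 0.75% transit = 3.75% → £41.591625
Tax on electronics: unrounded sum = £55.89975 → £55.90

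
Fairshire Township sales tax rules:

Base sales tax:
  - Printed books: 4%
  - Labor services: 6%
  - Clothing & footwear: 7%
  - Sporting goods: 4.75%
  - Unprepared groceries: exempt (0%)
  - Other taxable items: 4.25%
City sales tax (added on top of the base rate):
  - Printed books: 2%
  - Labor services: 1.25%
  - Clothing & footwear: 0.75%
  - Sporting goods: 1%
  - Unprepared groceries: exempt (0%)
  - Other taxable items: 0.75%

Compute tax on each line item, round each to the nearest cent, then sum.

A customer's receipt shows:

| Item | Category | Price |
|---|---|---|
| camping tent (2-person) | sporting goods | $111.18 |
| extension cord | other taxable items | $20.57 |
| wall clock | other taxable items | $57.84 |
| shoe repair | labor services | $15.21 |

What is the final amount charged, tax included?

Camping tent (2-person) $111.18: sporting goods → 4.75% + 1% city = 5.75% → $6.39
Extension cord $20.57: other taxable items → 4.25% + 0.75% city = 5% → $1.03
Wall clock $57.84: other taxable items → 4.25% + 0.75% city = 5% → $2.89
Shoe repair $15.21: labor services → 6% + 1.25% city = 7.25% → $1.10
Subtotal = $204.80; tax = $11.41; total due = $216.21

$216.21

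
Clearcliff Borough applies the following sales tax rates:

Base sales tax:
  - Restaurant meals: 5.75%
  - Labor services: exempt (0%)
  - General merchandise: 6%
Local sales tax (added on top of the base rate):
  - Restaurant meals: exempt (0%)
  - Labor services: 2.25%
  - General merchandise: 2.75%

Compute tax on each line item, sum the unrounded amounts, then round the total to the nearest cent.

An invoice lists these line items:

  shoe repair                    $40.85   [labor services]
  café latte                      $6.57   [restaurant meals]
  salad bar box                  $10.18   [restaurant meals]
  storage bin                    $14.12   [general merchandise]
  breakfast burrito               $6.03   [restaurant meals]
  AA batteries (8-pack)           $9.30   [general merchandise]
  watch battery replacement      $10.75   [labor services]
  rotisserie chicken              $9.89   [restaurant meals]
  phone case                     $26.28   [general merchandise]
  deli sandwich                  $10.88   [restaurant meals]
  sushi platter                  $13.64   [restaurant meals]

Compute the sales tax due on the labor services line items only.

$1.16

Shoe repair $40.85: labor services → 0% + 2.25% local = 2.25% → $0.919125
Watch battery replacement $10.75: labor services → 0% + 2.25% local = 2.25% → $0.241875
Tax on labor services: unrounded sum = $1.161 → $1.16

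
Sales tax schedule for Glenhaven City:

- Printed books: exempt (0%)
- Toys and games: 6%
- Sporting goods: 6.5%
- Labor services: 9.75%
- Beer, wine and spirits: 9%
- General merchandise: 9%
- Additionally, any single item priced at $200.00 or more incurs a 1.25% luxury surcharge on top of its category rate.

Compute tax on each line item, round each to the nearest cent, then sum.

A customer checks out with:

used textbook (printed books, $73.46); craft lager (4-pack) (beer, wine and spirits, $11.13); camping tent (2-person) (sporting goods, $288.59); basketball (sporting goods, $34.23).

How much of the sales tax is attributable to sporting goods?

$24.59

Camping tent (2-person) $288.59: sporting goods → 6.5% + 1.25% surcharge = 7.75% → $22.37
Basketball $34.23: sporting goods → 6.5% → $2.22
Tax on sporting goods = $22.37 + $2.22 = $24.59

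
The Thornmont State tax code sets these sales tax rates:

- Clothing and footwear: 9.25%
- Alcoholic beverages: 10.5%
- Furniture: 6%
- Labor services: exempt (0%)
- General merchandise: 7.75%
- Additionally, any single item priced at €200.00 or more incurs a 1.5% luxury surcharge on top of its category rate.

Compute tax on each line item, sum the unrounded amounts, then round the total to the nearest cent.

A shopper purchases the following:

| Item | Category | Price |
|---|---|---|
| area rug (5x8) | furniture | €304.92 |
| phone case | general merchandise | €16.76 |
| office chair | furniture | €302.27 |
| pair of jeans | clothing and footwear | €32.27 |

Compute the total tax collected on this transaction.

€49.82

Area rug (5x8) €304.92: furniture → 6% + 1.5% surcharge = 7.5% → €22.869
Phone case €16.76: general merchandise → 7.75% → €1.2989
Office chair €302.27: furniture → 6% + 1.5% surcharge = 7.5% → €22.67025
Pair of jeans €32.27: clothing and footwear → 9.25% → €2.984975
Unrounded tax sum = €49.823125 → €49.82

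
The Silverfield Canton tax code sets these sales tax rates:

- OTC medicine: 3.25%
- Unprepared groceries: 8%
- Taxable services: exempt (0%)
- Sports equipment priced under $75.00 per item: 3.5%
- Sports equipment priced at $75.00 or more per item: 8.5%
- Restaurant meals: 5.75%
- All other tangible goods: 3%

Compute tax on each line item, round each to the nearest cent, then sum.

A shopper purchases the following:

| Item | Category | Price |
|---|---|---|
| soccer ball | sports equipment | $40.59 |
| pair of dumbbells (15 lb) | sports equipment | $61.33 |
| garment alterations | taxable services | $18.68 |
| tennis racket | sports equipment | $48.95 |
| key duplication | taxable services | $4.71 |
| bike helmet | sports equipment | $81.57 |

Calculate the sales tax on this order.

$12.21

Soccer ball $40.59: sports equipment, under $75.00 → 3.5% → $1.42
Pair of dumbbells (15 lb) $61.33: sports equipment, under $75.00 → 3.5% → $2.15
Garment alterations $18.68: taxable services → 0% → $0.00
Tennis racket $48.95: sports equipment, under $75.00 → 3.5% → $1.71
Key duplication $4.71: taxable services → 0% → $0.00
Bike helmet $81.57: sports equipment, $75.00 or more → 8.5% → $6.93
Total tax = $1.42 + $2.15 + $1.71 + $6.93 = $12.21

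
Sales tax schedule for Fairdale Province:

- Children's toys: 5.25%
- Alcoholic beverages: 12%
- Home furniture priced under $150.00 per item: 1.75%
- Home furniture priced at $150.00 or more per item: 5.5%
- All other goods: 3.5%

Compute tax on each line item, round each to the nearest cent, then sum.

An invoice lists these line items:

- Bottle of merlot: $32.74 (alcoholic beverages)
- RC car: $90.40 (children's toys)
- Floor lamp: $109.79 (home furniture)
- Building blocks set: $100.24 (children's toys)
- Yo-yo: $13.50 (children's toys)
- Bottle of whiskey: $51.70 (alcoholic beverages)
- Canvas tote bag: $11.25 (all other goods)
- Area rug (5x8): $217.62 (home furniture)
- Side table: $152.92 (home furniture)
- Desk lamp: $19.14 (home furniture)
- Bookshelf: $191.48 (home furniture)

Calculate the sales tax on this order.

Bottle of merlot $32.74: alcoholic beverages → 12% → $3.93
RC car $90.40: children's toys → 5.25% → $4.75
Floor lamp $109.79: home furniture, under $150.00 → 1.75% → $1.92
Building blocks set $100.24: children's toys → 5.25% → $5.26
Yo-yo $13.50: children's toys → 5.25% → $0.71
Bottle of whiskey $51.70: alcoholic beverages → 12% → $6.20
Canvas tote bag $11.25: all other goods → 3.5% → $0.39
Area rug (5x8) $217.62: home furniture, $150.00 or more → 5.5% → $11.97
Side table $152.92: home furniture, $150.00 or more → 5.5% → $8.41
Desk lamp $19.14: home furniture, under $150.00 → 1.75% → $0.33
Bookshelf $191.48: home furniture, $150.00 or more → 5.5% → $10.53
Total tax = $3.93 + $4.75 + $1.92 + $5.26 + $0.71 + $6.20 + $0.39 + $11.97 + $8.41 + $0.33 + $10.53 = $54.40

$54.40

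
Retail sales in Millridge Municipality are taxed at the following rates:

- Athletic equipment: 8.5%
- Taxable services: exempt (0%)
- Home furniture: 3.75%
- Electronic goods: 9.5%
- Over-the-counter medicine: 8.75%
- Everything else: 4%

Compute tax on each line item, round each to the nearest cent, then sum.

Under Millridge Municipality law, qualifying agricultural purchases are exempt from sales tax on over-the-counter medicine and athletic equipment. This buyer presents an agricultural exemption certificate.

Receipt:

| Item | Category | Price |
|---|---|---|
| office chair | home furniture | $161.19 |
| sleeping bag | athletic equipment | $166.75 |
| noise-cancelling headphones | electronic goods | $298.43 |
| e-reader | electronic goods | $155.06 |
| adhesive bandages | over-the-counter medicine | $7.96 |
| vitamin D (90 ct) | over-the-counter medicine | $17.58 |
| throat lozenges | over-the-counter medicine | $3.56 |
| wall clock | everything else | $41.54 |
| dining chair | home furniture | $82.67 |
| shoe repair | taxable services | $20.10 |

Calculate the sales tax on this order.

$53.88

Office chair $161.19: home furniture → 3.75% → $6.04
Sleeping bag $166.75: athletic equipment, buyer-exempt → 0% → $0.00
Noise-cancelling headphones $298.43: electronic goods → 9.5% → $28.35
E-reader $155.06: electronic goods → 9.5% → $14.73
Adhesive bandages $7.96: over-the-counter medicine, buyer-exempt → 0% → $0.00
Vitamin D (90 ct) $17.58: over-the-counter medicine, buyer-exempt → 0% → $0.00
Throat lozenges $3.56: over-the-counter medicine, buyer-exempt → 0% → $0.00
Wall clock $41.54: everything else → 4% → $1.66
Dining chair $82.67: home furniture → 3.75% → $3.10
Shoe repair $20.10: taxable services → 0% → $0.00
Total tax = $6.04 + $28.35 + $14.73 + $1.66 + $3.10 = $53.88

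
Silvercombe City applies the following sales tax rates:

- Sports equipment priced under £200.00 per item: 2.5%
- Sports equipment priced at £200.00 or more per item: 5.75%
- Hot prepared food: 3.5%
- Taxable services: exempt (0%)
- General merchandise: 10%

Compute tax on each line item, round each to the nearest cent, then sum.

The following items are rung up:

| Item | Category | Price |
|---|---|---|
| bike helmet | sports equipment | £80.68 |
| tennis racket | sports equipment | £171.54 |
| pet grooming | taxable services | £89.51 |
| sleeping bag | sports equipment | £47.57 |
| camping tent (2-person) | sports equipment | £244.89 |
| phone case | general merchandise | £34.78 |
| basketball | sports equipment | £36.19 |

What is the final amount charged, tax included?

Bike helmet £80.68: sports equipment, under £200.00 → 2.5% → £2.02
Tennis racket £171.54: sports equipment, under £200.00 → 2.5% → £4.29
Pet grooming £89.51: taxable services → 0% → £0.00
Sleeping bag £47.57: sports equipment, under £200.00 → 2.5% → £1.19
Camping tent (2-person) £244.89: sports equipment, £200.00 or more → 5.75% → £14.08
Phone case £34.78: general merchandise → 10% → £3.48
Basketball £36.19: sports equipment, under £200.00 → 2.5% → £0.90
Subtotal = £705.16; tax = £25.96; total due = £731.12

£731.12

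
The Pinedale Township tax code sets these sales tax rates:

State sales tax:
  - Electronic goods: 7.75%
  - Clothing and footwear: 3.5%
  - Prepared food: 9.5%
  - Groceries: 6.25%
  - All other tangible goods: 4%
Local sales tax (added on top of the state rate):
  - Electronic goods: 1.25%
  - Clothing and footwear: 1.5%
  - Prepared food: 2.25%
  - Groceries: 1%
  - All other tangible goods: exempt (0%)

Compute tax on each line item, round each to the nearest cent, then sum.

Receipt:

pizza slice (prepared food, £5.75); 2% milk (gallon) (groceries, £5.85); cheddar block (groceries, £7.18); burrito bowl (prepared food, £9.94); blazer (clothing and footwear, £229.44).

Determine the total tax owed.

£14.26

Pizza slice £5.75: prepared food → 9.5% + 2.25% local = 11.75% → £0.68
2% milk (gallon) £5.85: groceries → 6.25% + 1% local = 7.25% → £0.42
Cheddar block £7.18: groceries → 6.25% + 1% local = 7.25% → £0.52
Burrito bowl £9.94: prepared food → 9.5% + 2.25% local = 11.75% → £1.17
Blazer £229.44: clothing and footwear → 3.5% + 1.5% local = 5% → £11.47
Total tax = £0.68 + £0.42 + £0.52 + £1.17 + £11.47 = £14.26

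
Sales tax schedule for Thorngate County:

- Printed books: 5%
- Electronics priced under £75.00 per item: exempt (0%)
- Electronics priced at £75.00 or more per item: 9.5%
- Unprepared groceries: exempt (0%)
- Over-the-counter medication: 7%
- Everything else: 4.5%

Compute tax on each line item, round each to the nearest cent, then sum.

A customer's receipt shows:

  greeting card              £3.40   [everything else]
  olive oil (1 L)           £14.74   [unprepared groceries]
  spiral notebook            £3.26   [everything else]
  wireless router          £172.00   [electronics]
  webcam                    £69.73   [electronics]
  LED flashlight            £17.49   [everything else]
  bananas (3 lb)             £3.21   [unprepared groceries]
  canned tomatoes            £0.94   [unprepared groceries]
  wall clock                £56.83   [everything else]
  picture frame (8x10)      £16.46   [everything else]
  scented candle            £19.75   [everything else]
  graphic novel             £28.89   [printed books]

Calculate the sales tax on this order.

Greeting card £3.40: everything else → 4.5% → £0.15
Olive oil (1 L) £14.74: unprepared groceries → 0% → £0.00
Spiral notebook £3.26: everything else → 4.5% → £0.15
Wireless router £172.00: electronics, £75.00 or more → 9.5% → £16.34
Webcam £69.73: electronics, under £75.00 → 0% → £0.00
LED flashlight £17.49: everything else → 4.5% → £0.79
Bananas (3 lb) £3.21: unprepared groceries → 0% → £0.00
Canned tomatoes £0.94: unprepared groceries → 0% → £0.00
Wall clock £56.83: everything else → 4.5% → £2.56
Picture frame (8x10) £16.46: everything else → 4.5% → £0.74
Scented candle £19.75: everything else → 4.5% → £0.89
Graphic novel £28.89: printed books → 5% → £1.44
Total tax = £0.15 + £0.15 + £16.34 + £0.79 + £2.56 + £0.74 + £0.89 + £1.44 = £23.06

£23.06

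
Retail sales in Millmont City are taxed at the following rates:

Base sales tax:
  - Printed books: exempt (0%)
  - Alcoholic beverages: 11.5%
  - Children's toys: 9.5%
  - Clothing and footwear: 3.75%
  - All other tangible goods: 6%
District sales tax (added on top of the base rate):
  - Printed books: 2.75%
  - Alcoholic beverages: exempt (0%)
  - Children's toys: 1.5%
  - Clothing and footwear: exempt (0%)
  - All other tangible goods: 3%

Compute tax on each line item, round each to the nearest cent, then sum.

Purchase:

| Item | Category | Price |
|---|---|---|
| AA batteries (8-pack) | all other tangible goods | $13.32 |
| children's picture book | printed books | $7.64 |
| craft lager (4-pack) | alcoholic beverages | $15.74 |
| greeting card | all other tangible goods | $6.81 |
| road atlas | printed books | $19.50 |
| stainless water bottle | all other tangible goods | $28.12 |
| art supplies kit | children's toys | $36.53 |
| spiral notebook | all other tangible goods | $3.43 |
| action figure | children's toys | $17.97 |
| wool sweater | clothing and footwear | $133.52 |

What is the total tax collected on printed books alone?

$0.75

Children's picture book $7.64: printed books → 0% + 2.75% district = 2.75% → $0.21
Road atlas $19.50: printed books → 0% + 2.75% district = 2.75% → $0.54
Tax on printed books = $0.21 + $0.54 = $0.75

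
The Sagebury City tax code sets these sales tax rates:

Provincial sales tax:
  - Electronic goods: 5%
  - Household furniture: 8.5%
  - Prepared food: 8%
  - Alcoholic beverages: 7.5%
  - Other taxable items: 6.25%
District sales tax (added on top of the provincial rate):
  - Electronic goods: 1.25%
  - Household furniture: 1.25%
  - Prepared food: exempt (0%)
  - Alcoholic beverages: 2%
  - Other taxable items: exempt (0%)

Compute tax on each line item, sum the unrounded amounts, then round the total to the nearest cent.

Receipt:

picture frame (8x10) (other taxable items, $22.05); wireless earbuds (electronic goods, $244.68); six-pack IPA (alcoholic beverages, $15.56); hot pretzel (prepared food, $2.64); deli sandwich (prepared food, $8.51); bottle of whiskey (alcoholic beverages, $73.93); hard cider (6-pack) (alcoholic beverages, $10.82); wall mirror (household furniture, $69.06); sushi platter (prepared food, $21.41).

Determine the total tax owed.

$35.54

Picture frame (8x10) $22.05: other taxable items → 6.25% + 0% district = 6.25% → $1.378125
Wireless earbuds $244.68: electronic goods → 5% + 1.25% district = 6.25% → $15.2925
Six-pack IPA $15.56: alcoholic beverages → 7.5% + 2% district = 9.5% → $1.4782
Hot pretzel $2.64: prepared food → 8% + 0% district = 8% → $0.2112
Deli sandwich $8.51: prepared food → 8% + 0% district = 8% → $0.6808
Bottle of whiskey $73.93: alcoholic beverages → 7.5% + 2% district = 9.5% → $7.02335
Hard cider (6-pack) $10.82: alcoholic beverages → 7.5% + 2% district = 9.5% → $1.0279
Wall mirror $69.06: household furniture → 8.5% + 1.25% district = 9.75% → $6.73335
Sushi platter $21.41: prepared food → 8% + 0% district = 8% → $1.7128
Unrounded tax sum = $35.538225 → $35.54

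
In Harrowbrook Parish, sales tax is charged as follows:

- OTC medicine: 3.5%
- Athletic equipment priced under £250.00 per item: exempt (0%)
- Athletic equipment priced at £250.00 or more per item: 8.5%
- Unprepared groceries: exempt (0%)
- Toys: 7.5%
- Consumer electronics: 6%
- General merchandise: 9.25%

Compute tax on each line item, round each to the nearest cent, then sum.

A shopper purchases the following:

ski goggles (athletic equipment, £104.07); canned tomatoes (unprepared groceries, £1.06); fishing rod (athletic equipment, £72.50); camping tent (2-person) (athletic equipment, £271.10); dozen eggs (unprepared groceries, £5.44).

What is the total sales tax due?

£23.04

Ski goggles £104.07: athletic equipment, under £250.00 → 0% → £0.00
Canned tomatoes £1.06: unprepared groceries → 0% → £0.00
Fishing rod £72.50: athletic equipment, under £250.00 → 0% → £0.00
Camping tent (2-person) £271.10: athletic equipment, £250.00 or more → 8.5% → £23.04
Dozen eggs £5.44: unprepared groceries → 0% → £0.00
Total tax = £23.04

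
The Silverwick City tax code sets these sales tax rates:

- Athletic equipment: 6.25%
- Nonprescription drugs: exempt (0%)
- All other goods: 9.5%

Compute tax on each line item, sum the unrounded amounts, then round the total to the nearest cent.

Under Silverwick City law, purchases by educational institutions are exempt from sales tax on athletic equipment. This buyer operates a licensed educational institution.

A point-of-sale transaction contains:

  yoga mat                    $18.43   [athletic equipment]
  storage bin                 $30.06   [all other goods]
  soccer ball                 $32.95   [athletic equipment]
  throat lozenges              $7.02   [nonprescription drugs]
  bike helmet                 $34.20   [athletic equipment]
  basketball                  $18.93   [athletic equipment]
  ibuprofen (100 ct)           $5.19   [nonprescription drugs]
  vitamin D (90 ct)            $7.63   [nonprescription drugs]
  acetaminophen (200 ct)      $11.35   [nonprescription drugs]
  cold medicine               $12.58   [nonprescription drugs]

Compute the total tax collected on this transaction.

Yoga mat $18.43: athletic equipment, buyer-exempt → 0% → $0.00
Storage bin $30.06: all other goods → 9.5% → $2.8557
Soccer ball $32.95: athletic equipment, buyer-exempt → 0% → $0.00
Throat lozenges $7.02: nonprescription drugs → 0% → $0.00
Bike helmet $34.20: athletic equipment, buyer-exempt → 0% → $0.00
Basketball $18.93: athletic equipment, buyer-exempt → 0% → $0.00
Ibuprofen (100 ct) $5.19: nonprescription drugs → 0% → $0.00
Vitamin D (90 ct) $7.63: nonprescription drugs → 0% → $0.00
Acetaminophen (200 ct) $11.35: nonprescription drugs → 0% → $0.00
Cold medicine $12.58: nonprescription drugs → 0% → $0.00
Unrounded tax sum = $2.8557 → $2.86

$2.86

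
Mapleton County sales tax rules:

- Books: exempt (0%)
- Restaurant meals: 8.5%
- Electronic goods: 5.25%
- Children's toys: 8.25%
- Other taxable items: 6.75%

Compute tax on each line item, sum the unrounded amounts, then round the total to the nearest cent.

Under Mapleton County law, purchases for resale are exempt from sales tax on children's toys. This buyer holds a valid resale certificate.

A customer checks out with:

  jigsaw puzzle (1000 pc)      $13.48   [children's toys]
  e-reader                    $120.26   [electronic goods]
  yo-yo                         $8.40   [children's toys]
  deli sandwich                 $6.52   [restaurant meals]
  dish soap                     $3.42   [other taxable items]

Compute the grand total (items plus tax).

Jigsaw puzzle (1000 pc) $13.48: children's toys, buyer-exempt → 0% → $0.00
E-reader $120.26: electronic goods → 5.25% → $6.31365
Yo-yo $8.40: children's toys, buyer-exempt → 0% → $0.00
Deli sandwich $6.52: restaurant meals → 8.5% → $0.5542
Dish soap $3.42: other taxable items → 6.75% → $0.23085
Subtotal = $152.08; unrounded tax = $7.0987 → $7.10; total due = $159.18

$159.18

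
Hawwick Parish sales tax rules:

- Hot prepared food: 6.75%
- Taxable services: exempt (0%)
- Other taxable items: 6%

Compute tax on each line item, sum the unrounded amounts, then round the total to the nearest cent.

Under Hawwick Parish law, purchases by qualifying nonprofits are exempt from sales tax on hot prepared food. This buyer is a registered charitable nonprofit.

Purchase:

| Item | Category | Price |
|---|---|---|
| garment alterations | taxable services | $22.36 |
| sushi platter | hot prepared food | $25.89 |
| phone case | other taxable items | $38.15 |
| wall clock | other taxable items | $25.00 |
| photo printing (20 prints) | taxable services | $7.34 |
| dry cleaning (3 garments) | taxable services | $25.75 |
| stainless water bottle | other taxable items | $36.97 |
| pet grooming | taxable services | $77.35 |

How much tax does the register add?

Garment alterations $22.36: taxable services → 0% → $0.00
Sushi platter $25.89: hot prepared food, buyer-exempt → 0% → $0.00
Phone case $38.15: other taxable items → 6% → $2.289
Wall clock $25.00: other taxable items → 6% → $1.50
Photo printing (20 prints) $7.34: taxable services → 0% → $0.00
Dry cleaning (3 garments) $25.75: taxable services → 0% → $0.00
Stainless water bottle $36.97: other taxable items → 6% → $2.2182
Pet grooming $77.35: taxable services → 0% → $0.00
Unrounded tax sum = $6.0072 → $6.01

$6.01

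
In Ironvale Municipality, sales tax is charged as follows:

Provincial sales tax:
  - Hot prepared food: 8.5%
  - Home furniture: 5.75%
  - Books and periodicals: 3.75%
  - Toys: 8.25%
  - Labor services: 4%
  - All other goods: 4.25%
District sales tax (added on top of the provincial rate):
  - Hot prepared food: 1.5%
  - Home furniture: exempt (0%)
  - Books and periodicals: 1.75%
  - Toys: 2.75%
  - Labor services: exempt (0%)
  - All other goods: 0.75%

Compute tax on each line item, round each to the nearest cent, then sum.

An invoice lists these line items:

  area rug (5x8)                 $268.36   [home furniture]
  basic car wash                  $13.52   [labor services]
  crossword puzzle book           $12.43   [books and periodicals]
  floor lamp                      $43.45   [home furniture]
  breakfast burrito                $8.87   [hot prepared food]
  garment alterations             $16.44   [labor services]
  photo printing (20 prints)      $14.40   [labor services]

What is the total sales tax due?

$21.28

Area rug (5x8) $268.36: home furniture → 5.75% + 0% district = 5.75% → $15.43
Basic car wash $13.52: labor services → 4% + 0% district = 4% → $0.54
Crossword puzzle book $12.43: books and periodicals → 3.75% + 1.75% district = 5.5% → $0.68
Floor lamp $43.45: home furniture → 5.75% + 0% district = 5.75% → $2.50
Breakfast burrito $8.87: hot prepared food → 8.5% + 1.5% district = 10% → $0.89
Garment alterations $16.44: labor services → 4% + 0% district = 4% → $0.66
Photo printing (20 prints) $14.40: labor services → 4% + 0% district = 4% → $0.58
Total tax = $15.43 + $0.54 + $0.68 + $2.50 + $0.89 + $0.66 + $0.58 = $21.28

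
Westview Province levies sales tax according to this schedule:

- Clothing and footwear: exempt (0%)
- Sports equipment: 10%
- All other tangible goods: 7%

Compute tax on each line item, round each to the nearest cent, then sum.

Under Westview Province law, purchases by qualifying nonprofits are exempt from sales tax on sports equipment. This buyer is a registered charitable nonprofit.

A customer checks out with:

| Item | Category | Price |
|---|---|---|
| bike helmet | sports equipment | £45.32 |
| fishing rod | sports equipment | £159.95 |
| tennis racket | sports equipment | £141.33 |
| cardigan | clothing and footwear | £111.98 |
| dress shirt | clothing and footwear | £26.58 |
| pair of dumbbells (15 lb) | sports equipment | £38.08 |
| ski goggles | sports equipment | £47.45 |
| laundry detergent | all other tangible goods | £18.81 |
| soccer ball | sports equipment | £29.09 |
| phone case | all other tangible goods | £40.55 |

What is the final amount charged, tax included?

£663.30

Bike helmet £45.32: sports equipment, buyer-exempt → 0% → £0.00
Fishing rod £159.95: sports equipment, buyer-exempt → 0% → £0.00
Tennis racket £141.33: sports equipment, buyer-exempt → 0% → £0.00
Cardigan £111.98: clothing and footwear → 0% → £0.00
Dress shirt £26.58: clothing and footwear → 0% → £0.00
Pair of dumbbells (15 lb) £38.08: sports equipment, buyer-exempt → 0% → £0.00
Ski goggles £47.45: sports equipment, buyer-exempt → 0% → £0.00
Laundry detergent £18.81: all other tangible goods → 7% → £1.32
Soccer ball £29.09: sports equipment, buyer-exempt → 0% → £0.00
Phone case £40.55: all other tangible goods → 7% → £2.84
Subtotal = £659.14; tax = £4.16; total due = £663.30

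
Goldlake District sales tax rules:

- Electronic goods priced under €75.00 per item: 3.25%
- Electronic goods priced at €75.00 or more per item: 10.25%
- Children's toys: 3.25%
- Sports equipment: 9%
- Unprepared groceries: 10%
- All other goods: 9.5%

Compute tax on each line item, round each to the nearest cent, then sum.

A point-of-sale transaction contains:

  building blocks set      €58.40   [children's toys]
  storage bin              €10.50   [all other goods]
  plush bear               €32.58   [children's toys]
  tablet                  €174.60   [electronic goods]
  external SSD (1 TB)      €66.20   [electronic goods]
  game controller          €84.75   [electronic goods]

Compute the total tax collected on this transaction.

Building blocks set €58.40: children's toys → 3.25% → €1.90
Storage bin €10.50: all other goods → 9.5% → €1.00
Plush bear €32.58: children's toys → 3.25% → €1.06
Tablet €174.60: electronic goods, €75.00 or more → 10.25% → €17.90
External SSD (1 TB) €66.20: electronic goods, under €75.00 → 3.25% → €2.15
Game controller €84.75: electronic goods, €75.00 or more → 10.25% → €8.69
Total tax = €1.90 + €1.00 + €1.06 + €17.90 + €2.15 + €8.69 = €32.70

€32.70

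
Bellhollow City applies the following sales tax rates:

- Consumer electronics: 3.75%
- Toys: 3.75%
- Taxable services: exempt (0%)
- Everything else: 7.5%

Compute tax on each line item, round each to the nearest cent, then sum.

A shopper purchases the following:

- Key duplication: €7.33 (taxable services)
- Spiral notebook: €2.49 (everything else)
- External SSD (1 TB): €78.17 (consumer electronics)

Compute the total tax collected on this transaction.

Key duplication €7.33: taxable services → 0% → €0.00
Spiral notebook €2.49: everything else → 7.5% → €0.19
External SSD (1 TB) €78.17: consumer electronics → 3.75% → €2.93
Total tax = €0.19 + €2.93 = €3.12

€3.12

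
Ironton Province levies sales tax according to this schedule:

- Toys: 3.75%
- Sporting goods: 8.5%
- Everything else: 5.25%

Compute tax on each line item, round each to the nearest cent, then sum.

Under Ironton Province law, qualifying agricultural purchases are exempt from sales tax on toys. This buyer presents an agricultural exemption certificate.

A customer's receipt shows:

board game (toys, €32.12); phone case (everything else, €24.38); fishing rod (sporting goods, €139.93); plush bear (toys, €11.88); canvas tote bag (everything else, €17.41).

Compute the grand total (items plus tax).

€239.80

Board game €32.12: toys, buyer-exempt → 0% → €0.00
Phone case €24.38: everything else → 5.25% → €1.28
Fishing rod €139.93: sporting goods → 8.5% → €11.89
Plush bear €11.88: toys, buyer-exempt → 0% → €0.00
Canvas tote bag €17.41: everything else → 5.25% → €0.91
Subtotal = €225.72; tax = €14.08; total due = €239.80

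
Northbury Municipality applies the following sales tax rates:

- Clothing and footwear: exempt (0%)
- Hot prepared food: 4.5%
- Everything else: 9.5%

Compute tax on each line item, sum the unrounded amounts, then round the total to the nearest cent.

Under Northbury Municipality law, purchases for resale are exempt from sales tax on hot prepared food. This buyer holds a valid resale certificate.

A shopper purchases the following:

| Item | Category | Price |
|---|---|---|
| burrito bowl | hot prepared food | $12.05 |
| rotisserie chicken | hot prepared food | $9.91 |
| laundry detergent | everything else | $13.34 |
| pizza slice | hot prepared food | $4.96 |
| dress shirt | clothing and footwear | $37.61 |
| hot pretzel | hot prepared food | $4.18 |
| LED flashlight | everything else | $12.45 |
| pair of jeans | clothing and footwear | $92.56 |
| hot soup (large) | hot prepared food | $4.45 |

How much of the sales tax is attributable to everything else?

$2.45

Laundry detergent $13.34: everything else → 9.5% → $1.2673
LED flashlight $12.45: everything else → 9.5% → $1.18275
Tax on everything else: unrounded sum = $2.45005 → $2.45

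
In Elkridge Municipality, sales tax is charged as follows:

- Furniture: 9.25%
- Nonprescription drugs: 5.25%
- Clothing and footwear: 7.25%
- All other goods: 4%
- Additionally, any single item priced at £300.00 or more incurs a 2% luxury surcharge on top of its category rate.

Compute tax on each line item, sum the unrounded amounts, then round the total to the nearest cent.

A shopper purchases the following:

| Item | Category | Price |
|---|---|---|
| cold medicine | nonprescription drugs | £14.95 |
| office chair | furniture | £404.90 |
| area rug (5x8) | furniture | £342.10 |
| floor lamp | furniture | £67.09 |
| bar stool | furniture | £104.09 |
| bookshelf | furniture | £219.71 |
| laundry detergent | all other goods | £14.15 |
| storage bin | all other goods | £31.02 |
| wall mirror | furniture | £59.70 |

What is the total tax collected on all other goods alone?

£1.81

Laundry detergent £14.15: all other goods → 4% → £0.566
Storage bin £31.02: all other goods → 4% → £1.2408
Tax on all other goods: unrounded sum = £1.8068 → £1.81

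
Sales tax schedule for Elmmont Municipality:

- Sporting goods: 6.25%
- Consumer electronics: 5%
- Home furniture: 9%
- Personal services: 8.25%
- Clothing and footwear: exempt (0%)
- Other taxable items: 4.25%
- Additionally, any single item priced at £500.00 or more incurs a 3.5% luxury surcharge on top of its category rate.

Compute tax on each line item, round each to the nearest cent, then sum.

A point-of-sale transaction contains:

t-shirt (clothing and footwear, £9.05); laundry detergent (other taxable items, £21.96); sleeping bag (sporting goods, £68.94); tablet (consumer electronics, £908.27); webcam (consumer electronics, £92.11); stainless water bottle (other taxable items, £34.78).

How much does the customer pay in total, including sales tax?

T-shirt £9.05: clothing and footwear → 0% → £0.00
Laundry detergent £21.96: other taxable items → 4.25% → £0.93
Sleeping bag £68.94: sporting goods → 6.25% → £4.31
Tablet £908.27: consumer electronics → 5% + 3.5% surcharge = 8.5% → £77.20
Webcam £92.11: consumer electronics → 5% → £4.61
Stainless water bottle £34.78: other taxable items → 4.25% → £1.48
Subtotal = £1135.11; tax = £88.53; total due = £1223.64

£1223.64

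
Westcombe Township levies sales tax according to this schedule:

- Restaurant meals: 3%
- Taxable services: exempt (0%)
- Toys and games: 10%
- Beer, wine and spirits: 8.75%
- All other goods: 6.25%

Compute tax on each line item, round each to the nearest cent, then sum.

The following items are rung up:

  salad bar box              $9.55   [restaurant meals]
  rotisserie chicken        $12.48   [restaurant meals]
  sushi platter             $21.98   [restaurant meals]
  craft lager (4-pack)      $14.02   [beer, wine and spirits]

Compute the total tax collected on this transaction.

Salad bar box $9.55: restaurant meals → 3% → $0.29
Rotisserie chicken $12.48: restaurant meals → 3% → $0.37
Sushi platter $21.98: restaurant meals → 3% → $0.66
Craft lager (4-pack) $14.02: beer, wine and spirits → 8.75% → $1.23
Total tax = $0.29 + $0.37 + $0.66 + $1.23 = $2.55

$2.55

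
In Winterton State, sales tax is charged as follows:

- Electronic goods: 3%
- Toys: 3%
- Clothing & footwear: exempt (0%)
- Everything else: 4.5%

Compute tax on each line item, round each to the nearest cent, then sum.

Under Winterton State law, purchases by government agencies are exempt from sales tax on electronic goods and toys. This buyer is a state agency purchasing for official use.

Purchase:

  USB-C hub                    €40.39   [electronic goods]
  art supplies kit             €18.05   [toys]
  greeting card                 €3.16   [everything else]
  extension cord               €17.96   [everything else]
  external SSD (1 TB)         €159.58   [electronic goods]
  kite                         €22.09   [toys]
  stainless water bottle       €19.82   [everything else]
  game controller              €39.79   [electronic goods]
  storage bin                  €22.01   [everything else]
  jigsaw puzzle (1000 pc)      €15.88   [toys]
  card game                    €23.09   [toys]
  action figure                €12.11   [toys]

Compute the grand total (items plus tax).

€396.76

USB-C hub €40.39: electronic goods, buyer-exempt → 0% → €0.00
Art supplies kit €18.05: toys, buyer-exempt → 0% → €0.00
Greeting card €3.16: everything else → 4.5% → €0.14
Extension cord €17.96: everything else → 4.5% → €0.81
External SSD (1 TB) €159.58: electronic goods, buyer-exempt → 0% → €0.00
Kite €22.09: toys, buyer-exempt → 0% → €0.00
Stainless water bottle €19.82: everything else → 4.5% → €0.89
Game controller €39.79: electronic goods, buyer-exempt → 0% → €0.00
Storage bin €22.01: everything else → 4.5% → €0.99
Jigsaw puzzle (1000 pc) €15.88: toys, buyer-exempt → 0% → €0.00
Card game €23.09: toys, buyer-exempt → 0% → €0.00
Action figure €12.11: toys, buyer-exempt → 0% → €0.00
Subtotal = €393.93; tax = €2.83; total due = €396.76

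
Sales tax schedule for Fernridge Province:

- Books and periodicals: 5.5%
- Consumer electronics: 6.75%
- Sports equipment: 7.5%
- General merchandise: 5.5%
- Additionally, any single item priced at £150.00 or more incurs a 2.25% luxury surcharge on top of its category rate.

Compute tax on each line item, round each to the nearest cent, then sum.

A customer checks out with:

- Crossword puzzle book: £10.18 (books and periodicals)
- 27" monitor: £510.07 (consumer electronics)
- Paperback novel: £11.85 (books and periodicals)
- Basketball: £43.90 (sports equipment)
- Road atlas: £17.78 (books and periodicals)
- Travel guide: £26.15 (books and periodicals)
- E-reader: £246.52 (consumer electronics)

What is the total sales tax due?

£75.02

Crossword puzzle book £10.18: books and periodicals → 5.5% → £0.56
27" monitor £510.07: consumer electronics → 6.75% + 2.25% surcharge = 9% → £45.91
Paperback novel £11.85: books and periodicals → 5.5% → £0.65
Basketball £43.90: sports equipment → 7.5% → £3.29
Road atlas £17.78: books and periodicals → 5.5% → £0.98
Travel guide £26.15: books and periodicals → 5.5% → £1.44
E-reader £246.52: consumer electronics → 6.75% + 2.25% surcharge = 9% → £22.19
Total tax = £0.56 + £45.91 + £0.65 + £3.29 + £0.98 + £1.44 + £22.19 = £75.02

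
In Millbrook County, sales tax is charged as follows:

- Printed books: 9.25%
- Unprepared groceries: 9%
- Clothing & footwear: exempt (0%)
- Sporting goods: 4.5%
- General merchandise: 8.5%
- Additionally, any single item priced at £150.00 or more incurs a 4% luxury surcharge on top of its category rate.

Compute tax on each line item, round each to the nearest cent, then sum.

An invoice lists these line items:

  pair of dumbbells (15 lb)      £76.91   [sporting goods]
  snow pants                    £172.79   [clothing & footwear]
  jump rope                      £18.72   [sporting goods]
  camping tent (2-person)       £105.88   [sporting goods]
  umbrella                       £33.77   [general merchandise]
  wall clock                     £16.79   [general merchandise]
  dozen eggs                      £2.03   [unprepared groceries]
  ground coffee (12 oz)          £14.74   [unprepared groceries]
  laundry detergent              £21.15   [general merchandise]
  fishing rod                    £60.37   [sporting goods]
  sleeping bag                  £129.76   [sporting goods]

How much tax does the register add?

£32.14

Pair of dumbbells (15 lb) £76.91: sporting goods → 4.5% → £3.46
Snow pants £172.79: clothing & footwear → 0% + 4% surcharge = 4% → £6.91
Jump rope £18.72: sporting goods → 4.5% → £0.84
Camping tent (2-person) £105.88: sporting goods → 4.5% → £4.76
Umbrella £33.77: general merchandise → 8.5% → £2.87
Wall clock £16.79: general merchandise → 8.5% → £1.43
Dozen eggs £2.03: unprepared groceries → 9% → £0.18
Ground coffee (12 oz) £14.74: unprepared groceries → 9% → £1.33
Laundry detergent £21.15: general merchandise → 8.5% → £1.80
Fishing rod £60.37: sporting goods → 4.5% → £2.72
Sleeping bag £129.76: sporting goods → 4.5% → £5.84
Total tax = £3.46 + £6.91 + £0.84 + £4.76 + £2.87 + £1.43 + £0.18 + £1.33 + £1.80 + £2.72 + £5.84 = £32.14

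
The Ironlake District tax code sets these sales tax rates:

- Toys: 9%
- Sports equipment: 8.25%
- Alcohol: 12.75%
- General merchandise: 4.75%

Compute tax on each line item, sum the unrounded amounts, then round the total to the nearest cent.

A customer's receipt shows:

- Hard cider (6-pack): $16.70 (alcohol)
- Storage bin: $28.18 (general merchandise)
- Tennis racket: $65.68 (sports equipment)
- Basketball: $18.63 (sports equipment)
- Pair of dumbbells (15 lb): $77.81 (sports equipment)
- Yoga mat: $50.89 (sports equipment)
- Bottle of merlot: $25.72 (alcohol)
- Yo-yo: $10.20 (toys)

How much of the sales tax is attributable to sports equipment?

$17.57

Tennis racket $65.68: sports equipment → 8.25% → $5.4186
Basketball $18.63: sports equipment → 8.25% → $1.536975
Pair of dumbbells (15 lb) $77.81: sports equipment → 8.25% → $6.419325
Yoga mat $50.89: sports equipment → 8.25% → $4.198425
Tax on sports equipment: unrounded sum = $17.573325 → $17.57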